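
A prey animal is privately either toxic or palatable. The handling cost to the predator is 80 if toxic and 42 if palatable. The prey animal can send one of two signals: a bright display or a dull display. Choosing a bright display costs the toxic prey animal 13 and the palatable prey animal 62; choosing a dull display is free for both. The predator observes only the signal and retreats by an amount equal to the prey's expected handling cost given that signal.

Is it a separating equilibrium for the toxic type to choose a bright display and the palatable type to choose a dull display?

If types separate, bright display earns payment 80 and dull display earns 42.
Toxic: bright display gives 80 − 13 = 67; dull display gives 42 − 0 = 42. No deviation. ✓
Palatable: dull display gives 42 − 0 = 42; bright display gives 80 − 62 = 18. No deviation. ✓
Both incentive constraints hold.

Yes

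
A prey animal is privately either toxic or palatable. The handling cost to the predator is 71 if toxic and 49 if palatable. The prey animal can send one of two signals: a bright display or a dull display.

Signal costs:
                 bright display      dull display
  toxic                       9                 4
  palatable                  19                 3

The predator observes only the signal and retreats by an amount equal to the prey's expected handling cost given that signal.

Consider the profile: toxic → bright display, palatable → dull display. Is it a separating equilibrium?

No

If types separate, bright display earns payment 71 and dull display earns 49.
Toxic: bright display gives 71 − 9 = 62; dull display gives 49 − 4 = 45. No deviation. ✓
Palatable: dull display gives 49 − 3 = 46; bright display gives 71 − 19 = 52. Would deviate. ✗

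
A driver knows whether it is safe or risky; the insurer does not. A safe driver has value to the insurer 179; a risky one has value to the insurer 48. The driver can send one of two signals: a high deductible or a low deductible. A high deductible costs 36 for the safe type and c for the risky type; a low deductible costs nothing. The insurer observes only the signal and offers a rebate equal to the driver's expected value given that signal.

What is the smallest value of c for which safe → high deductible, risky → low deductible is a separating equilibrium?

Under separation: high deductible → safe (pays 179); low deductible → risky (pays 48).
Safe: 179 − 36 = 143 ≥ 48 − 0 = 48. Holds regardless of c. ✓
Risky: 48 − 0 ≥ 179 − c, so c ≥ 179 − 48 = 131.

131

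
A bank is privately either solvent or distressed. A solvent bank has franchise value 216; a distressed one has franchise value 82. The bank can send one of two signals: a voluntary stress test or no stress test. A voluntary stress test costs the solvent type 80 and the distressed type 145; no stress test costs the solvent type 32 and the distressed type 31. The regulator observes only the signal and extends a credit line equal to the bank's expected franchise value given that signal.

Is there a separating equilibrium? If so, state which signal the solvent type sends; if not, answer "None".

None

Try solvent → stress test, distressed → no stress test:
  If types separate, stress test earns payment 216 and no stress test earns 82.
  Solvent: stress test gives 216 − 80 = 136; no stress test gives 82 − 32 = 50. No deviation. ✓
  Distressed: no stress test gives 82 − 31 = 51; stress test gives 216 − 145 = 71. Would deviate. ✗
Try solvent → no stress test, distressed → stress test:
  If types separate, no stress test earns payment 216 and stress test earns 82.
  Solvent: no stress test gives 216 − 32 = 184; stress test gives 82 − 80 = 2. No deviation. ✓
  Distressed: stress test gives 82 − 145 = -63; no stress test gives 216 − 31 = 185. Would deviate. ✗
Neither assignment is incentive-compatible.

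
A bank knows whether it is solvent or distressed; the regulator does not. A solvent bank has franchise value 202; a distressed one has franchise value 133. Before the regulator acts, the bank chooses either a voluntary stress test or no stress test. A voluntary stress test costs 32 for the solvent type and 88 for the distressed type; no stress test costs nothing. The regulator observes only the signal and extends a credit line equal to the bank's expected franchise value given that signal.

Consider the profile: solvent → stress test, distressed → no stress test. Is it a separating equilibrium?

Under separation the regulator infers type exactly: stress test → solvent (pays 202), no stress test → distressed (pays 133).
Solvent: stress test gives 202 − 32 = 170; no stress test gives 133 − 0 = 133. No deviation. ✓
Distressed: no stress test gives 133 − 0 = 133; stress test gives 202 − 88 = 114. No deviation. ✓
Neither type gains from mimicking the other.

Yes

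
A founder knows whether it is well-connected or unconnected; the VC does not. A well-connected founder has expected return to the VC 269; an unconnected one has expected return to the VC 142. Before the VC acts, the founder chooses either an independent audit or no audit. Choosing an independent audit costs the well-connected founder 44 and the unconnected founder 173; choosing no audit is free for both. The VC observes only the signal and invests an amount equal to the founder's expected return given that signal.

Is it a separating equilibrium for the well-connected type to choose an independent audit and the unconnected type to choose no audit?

Yes

If types separate, audit earns payment 269 and no audit earns 142.
Well-connected: audit gives 269 − 44 = 225; no audit gives 142 − 0 = 142. No deviation. ✓
Unconnected: no audit gives 142 − 0 = 142; audit gives 269 − 173 = 96. No deviation. ✓
Both incentive constraints hold.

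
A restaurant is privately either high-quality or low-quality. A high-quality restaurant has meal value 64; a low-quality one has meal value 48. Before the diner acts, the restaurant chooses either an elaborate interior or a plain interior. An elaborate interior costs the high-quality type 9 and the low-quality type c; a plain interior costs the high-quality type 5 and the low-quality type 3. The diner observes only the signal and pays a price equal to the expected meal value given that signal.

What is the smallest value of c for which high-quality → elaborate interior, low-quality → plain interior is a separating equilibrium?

Under separation: elaborate interior → high-quality (pays 64); plain interior → low-quality (pays 48).
High-quality: 64 − 9 = 55 ≥ 48 − 5 = 43. Holds regardless of c. ✓
Low-quality: 48 − 3 ≥ 64 − c, so c ≥ 64 − 45 = 19.

19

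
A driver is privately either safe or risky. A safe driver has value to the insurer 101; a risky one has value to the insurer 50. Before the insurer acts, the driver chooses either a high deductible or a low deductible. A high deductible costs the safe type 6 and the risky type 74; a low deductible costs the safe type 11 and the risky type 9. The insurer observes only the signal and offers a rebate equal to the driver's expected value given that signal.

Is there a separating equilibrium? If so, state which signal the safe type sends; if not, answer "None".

high deductible

Try safe → high deductible, risky → low deductible:
  If types separate, high deductible earns payment 101 and low deductible earns 50.
  Safe: high deductible gives 101 − 6 = 95; low deductible gives 50 − 11 = 39. No deviation. ✓
  Risky: low deductible gives 50 − 9 = 41; high deductible gives 101 − 74 = 27. No deviation. ✓
Both hold — the safe type sends high deductible.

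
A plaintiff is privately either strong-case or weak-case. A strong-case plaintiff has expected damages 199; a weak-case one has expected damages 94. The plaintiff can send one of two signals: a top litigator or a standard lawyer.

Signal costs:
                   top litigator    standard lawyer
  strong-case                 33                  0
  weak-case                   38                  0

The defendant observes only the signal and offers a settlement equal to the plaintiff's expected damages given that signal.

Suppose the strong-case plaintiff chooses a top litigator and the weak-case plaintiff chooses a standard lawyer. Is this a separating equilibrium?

No

Under separation the defendant infers type exactly: top litigator → strong-case (pays 199), standard lawyer → weak-case (pays 94).
Strong-case: top litigator gives 199 − 33 = 166; standard lawyer gives 94 − 0 = 94. No deviation. ✓
Weak-case: standard lawyer gives 94 − 0 = 94; top litigator gives 199 − 38 = 161. Would deviate. ✗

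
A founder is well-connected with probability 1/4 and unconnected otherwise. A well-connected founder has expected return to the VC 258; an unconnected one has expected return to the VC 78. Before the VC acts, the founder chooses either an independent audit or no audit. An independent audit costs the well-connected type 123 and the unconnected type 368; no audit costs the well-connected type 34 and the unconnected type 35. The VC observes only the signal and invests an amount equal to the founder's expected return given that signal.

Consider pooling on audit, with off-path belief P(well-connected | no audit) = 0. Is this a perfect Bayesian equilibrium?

No

At the pooled signal (audit) the VC holds the prior 1/4 and pays 1/4·258 + 3/4·78 = 123. Off-path (no audit) belief 0 gives 0·258 + 1·78 = 78.
Well-connected: audit gives 123 − 123 = 0; no audit gives 78 − 34 = 44. Deviates. ✗
Unconnected: audit gives 123 − 368 = -245; no audit gives 78 − 35 = 43. Deviates. ✗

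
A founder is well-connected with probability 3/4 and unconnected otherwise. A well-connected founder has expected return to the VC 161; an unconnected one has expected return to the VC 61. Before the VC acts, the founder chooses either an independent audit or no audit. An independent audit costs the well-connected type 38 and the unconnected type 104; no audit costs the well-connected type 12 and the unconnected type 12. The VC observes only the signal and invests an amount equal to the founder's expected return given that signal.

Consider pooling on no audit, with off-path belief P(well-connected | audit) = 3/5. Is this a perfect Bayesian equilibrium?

Yes

On the equilibrium path (no audit) the VC holds the prior 3/4 and pays 3/4·161 + 1/4·61 = 136. Off-path (audit) belief 3/5 gives 3/5·161 + 2/5·61 = 121.
Well-connected: no audit gives 136 − 12 = 124; audit gives 121 − 38 = 83. Stays. ✓
Unconnected: no audit gives 136 − 12 = 124; audit gives 121 − 104 = 17. Stays. ✓
Beliefs are Bayes-consistent on-path and both types best-respond.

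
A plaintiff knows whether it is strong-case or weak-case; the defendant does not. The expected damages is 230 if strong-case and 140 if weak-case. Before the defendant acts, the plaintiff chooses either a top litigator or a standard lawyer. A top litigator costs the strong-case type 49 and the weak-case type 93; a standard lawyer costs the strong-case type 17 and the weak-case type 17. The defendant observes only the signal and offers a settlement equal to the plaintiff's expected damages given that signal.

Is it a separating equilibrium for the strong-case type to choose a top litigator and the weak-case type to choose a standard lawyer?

No

If types separate, top litigator earns payment 230 and standard lawyer earns 140.
Strong-case: top litigator gives 230 − 49 = 181; standard lawyer gives 140 − 17 = 123. No deviation. ✓
Weak-case: standard lawyer gives 140 − 17 = 123; top litigator gives 230 − 93 = 137. Would deviate. ✗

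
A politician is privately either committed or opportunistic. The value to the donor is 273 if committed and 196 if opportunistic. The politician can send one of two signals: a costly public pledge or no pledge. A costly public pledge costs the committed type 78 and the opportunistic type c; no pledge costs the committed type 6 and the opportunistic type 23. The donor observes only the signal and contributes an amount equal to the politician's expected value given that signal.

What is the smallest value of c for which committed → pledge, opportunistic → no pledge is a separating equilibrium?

100

Under separation: pledge → committed (pays 273); no pledge → opportunistic (pays 196).
Committed: 273 − 78 = 195 ≥ 196 − 6 = 190. Holds regardless of c. ✓
Opportunistic: 196 − 23 ≥ 273 − c, so c ≥ 273 − 173 = 100.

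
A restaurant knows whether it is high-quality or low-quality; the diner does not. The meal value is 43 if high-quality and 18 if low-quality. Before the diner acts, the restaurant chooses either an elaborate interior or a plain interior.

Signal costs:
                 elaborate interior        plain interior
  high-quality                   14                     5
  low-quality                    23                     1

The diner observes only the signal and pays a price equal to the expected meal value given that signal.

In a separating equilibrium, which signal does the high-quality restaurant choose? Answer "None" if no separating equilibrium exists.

Try high-quality → elaborate interior, low-quality → plain interior:
  Under separation the diner infers type exactly: elaborate interior → high-quality (pays 43), plain interior → low-quality (pays 18).
  High-quality: elaborate interior gives 43 − 14 = 29; plain interior gives 18 − 5 = 13. No deviation. ✓
  Low-quality: plain interior gives 18 − 1 = 17; elaborate interior gives 43 − 23 = 20. Would deviate. ✗
Try high-quality → plain interior, low-quality → elaborate interior:
  Under separation the diner infers type exactly: plain interior → high-quality (pays 43), elaborate interior → low-quality (pays 18).
  High-quality: plain interior gives 43 − 5 = 38; elaborate interior gives 18 − 14 = 4. No deviation. ✓
  Low-quality: elaborate interior gives 18 − 23 = -5; plain interior gives 43 − 1 = 42. Would deviate. ✗
Neither assignment is incentive-compatible.

None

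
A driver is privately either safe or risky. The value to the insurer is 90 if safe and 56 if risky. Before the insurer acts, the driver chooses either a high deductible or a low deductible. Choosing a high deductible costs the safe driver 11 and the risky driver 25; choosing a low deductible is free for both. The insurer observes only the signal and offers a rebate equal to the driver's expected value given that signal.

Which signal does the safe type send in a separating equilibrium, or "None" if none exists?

None

Try safe → high deductible, risky → low deductible:
  If types separate, high deductible earns payment 90 and low deductible earns 56.
  Safe: high deductible gives 90 − 11 = 79; low deductible gives 56 − 0 = 56. No deviation. ✓
  Risky: low deductible gives 56 − 0 = 56; high deductible gives 90 − 25 = 65. Would deviate. ✗
Try safe → low deductible, risky → high deductible:
  If types separate, low deductible earns payment 90 and high deductible earns 56.
  Safe: low deductible gives 90 − 0 = 90; high deductible gives 56 − 11 = 45. No deviation. ✓
  Risky: high deductible gives 56 − 25 = 31; low deductible gives 90 − 0 = 90. Would deviate. ✗
Neither assignment is incentive-compatible.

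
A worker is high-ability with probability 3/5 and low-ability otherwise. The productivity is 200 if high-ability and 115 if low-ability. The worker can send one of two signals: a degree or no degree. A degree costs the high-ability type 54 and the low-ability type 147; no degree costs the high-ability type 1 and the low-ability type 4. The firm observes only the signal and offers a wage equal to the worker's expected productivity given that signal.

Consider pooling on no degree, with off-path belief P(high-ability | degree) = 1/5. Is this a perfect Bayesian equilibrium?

At the pooled signal (no degree) the firm holds the prior 3/5 and pays 3/5·200 + 2/5·115 = 166. Off-path (degree) belief 1/5 gives 1/5·200 + 4/5·115 = 132.
High-ability: no degree gives 166 − 1 = 165; degree gives 132 − 54 = 78. Stays. ✓
Low-ability: no degree gives 166 − 4 = 162; degree gives 132 − 147 = -15. Stays. ✓

Yes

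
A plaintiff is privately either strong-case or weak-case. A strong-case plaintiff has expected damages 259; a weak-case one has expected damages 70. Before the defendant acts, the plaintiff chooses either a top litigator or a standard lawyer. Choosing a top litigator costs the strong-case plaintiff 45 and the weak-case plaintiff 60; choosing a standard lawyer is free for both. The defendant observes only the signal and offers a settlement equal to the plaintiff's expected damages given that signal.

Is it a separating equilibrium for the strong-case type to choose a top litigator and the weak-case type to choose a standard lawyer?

No

Under separation the defendant infers type exactly: top litigator → strong-case (pays 259), standard lawyer → weak-case (pays 70).
Strong-case: top litigator gives 259 − 45 = 214; standard lawyer gives 70 − 0 = 70. No deviation. ✓
Weak-case: standard lawyer gives 70 − 0 = 70; top litigator gives 259 − 60 = 199. Would deviate. ✗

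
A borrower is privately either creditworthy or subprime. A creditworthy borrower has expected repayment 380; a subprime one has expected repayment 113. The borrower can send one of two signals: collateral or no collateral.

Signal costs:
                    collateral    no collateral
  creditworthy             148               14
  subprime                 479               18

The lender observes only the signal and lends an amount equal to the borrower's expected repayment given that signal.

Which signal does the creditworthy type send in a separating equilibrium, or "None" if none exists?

collateral

Try creditworthy → collateral, subprime → no collateral:
  Under separation the lender infers type exactly: collateral → creditworthy (pays 380), no collateral → subprime (pays 113).
  Creditworthy: collateral gives 380 − 148 = 232; no collateral gives 113 − 14 = 99. No deviation. ✓
  Subprime: no collateral gives 113 − 18 = 95; collateral gives 380 − 479 = -99. No deviation. ✓
Both hold — the creditworthy type sends collateral.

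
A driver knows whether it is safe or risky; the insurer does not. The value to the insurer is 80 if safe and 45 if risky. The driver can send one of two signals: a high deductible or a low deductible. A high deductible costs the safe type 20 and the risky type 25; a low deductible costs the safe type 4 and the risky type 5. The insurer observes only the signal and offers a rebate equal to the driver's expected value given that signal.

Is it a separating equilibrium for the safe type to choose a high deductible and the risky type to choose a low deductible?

No

If types separate, high deductible earns payment 80 and low deductible earns 45.
Safe: high deductible gives 80 − 20 = 60; low deductible gives 45 − 4 = 41. No deviation. ✓
Risky: low deductible gives 45 − 5 = 40; high deductible gives 80 − 25 = 55. Would deviate. ✗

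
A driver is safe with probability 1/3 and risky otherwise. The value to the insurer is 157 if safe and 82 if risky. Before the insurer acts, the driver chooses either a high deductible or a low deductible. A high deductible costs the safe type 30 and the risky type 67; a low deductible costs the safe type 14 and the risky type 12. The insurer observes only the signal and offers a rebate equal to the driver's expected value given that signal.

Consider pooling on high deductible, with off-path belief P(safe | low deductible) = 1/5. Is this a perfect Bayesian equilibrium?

On the equilibrium path (high deductible) the insurer holds the prior 1/3 and pays 1/3·157 + 2/3·82 = 107. Off-path (low deductible) belief 1/5 gives 1/5·157 + 4/5·82 = 97.
Safe: high deductible gives 107 − 30 = 77; low deductible gives 97 − 14 = 83. Deviates. ✗
Risky: high deductible gives 107 − 67 = 40; low deductible gives 97 − 12 = 85. Deviates. ✗

No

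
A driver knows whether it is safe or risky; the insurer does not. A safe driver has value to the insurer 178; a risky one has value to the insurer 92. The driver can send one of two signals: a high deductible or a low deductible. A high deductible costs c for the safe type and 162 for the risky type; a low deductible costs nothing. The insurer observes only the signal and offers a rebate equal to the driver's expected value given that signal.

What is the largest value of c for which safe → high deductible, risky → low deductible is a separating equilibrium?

86

Under separation: high deductible → safe (pays 178); low deductible → risky (pays 92).
Risky: 92 − 0 = 92 ≥ 178 − 162 = 16. Holds regardless of c. ✓
Safe: 178 − c ≥ 92 − 0, so c ≤ 178 − 92 = 86.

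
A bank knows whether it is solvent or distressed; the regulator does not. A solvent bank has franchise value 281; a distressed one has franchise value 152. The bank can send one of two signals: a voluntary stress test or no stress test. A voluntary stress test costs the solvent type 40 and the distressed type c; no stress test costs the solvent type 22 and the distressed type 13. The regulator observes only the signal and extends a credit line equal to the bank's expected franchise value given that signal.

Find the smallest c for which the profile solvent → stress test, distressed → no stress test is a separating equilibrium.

Under separation: stress test → solvent (pays 281); no stress test → distressed (pays 152).
Solvent: 281 − 40 = 241 ≥ 152 − 22 = 130. Holds regardless of c. ✓
Distressed: 152 − 13 ≥ 281 − c, so c ≥ 281 − 139 = 142.

142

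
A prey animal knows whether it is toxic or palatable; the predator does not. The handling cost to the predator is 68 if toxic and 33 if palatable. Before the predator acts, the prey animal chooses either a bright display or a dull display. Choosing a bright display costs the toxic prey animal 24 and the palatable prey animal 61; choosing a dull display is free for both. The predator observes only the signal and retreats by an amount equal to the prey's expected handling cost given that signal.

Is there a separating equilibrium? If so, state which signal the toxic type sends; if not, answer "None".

Try toxic → bright display, palatable → dull display:
  If types separate, bright display earns payment 68 and dull display earns 33.
  Toxic: bright display gives 68 − 24 = 44; dull display gives 33 − 0 = 33. No deviation. ✓
  Palatable: dull display gives 33 − 0 = 33; bright display gives 68 − 61 = 7. No deviation. ✓
Both hold — the toxic type sends bright display.

bright display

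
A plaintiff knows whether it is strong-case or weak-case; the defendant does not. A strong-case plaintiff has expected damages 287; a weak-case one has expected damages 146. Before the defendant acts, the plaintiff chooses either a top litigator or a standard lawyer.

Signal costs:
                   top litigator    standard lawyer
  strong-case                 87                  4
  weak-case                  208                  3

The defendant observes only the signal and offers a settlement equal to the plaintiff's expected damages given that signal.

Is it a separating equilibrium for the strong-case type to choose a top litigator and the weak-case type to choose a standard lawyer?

If types separate, top litigator earns payment 287 and standard lawyer earns 146.
Strong-case: top litigator gives 287 − 87 = 200; standard lawyer gives 146 − 4 = 142. No deviation. ✓
Weak-case: standard lawyer gives 146 − 3 = 143; top litigator gives 287 − 208 = 79. No deviation. ✓
Neither type gains from mimicking the other.

Yes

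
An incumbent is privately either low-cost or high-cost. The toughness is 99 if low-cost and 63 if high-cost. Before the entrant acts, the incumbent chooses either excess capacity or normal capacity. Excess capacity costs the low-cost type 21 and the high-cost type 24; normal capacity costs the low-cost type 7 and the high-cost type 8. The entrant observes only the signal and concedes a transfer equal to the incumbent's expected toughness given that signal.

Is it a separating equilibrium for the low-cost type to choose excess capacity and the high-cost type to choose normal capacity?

If types separate, excess capacity earns payment 99 and normal capacity earns 63.
Low-cost: excess capacity gives 99 − 21 = 78; normal capacity gives 63 − 7 = 56. No deviation. ✓
High-cost: normal capacity gives 63 − 8 = 55; excess capacity gives 99 − 24 = 75. Would deviate. ✗

No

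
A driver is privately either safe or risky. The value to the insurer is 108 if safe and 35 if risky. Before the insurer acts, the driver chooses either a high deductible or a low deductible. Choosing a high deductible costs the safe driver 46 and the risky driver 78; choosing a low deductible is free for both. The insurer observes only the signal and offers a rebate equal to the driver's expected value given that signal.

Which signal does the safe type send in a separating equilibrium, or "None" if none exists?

high deductible

Try safe → high deductible, risky → low deductible:
  If types separate, high deductible earns payment 108 and low deductible earns 35.
  Safe: high deductible gives 108 − 46 = 62; low deductible gives 35 − 0 = 35. No deviation. ✓
  Risky: low deductible gives 35 − 0 = 35; high deductible gives 108 − 78 = 30. No deviation. ✓
Both hold — the safe type sends high deductible.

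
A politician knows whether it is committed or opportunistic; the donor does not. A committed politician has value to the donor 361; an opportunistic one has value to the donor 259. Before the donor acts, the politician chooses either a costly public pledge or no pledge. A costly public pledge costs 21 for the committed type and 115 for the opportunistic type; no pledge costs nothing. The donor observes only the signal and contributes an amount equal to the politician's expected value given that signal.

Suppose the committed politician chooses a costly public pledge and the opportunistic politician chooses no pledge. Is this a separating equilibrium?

Yes

If types separate, pledge earns payment 361 and no pledge earns 259.
Committed: pledge gives 361 − 21 = 340; no pledge gives 259 − 0 = 259. No deviation. ✓
Opportunistic: no pledge gives 259 − 0 = 259; pledge gives 361 − 115 = 246. No deviation. ✓
Both incentive constraints hold.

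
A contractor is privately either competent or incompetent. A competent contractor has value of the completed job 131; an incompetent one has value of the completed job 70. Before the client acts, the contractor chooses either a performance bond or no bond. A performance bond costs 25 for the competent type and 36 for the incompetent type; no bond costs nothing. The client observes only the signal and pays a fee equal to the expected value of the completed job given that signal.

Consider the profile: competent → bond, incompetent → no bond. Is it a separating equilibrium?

Under separation the client infers type exactly: bond → competent (pays 131), no bond → incompetent (pays 70).
Competent: bond gives 131 − 25 = 106; no bond gives 70 − 0 = 70. No deviation. ✓
Incompetent: no bond gives 70 − 0 = 70; bond gives 131 − 36 = 95. Would deviate. ✗

No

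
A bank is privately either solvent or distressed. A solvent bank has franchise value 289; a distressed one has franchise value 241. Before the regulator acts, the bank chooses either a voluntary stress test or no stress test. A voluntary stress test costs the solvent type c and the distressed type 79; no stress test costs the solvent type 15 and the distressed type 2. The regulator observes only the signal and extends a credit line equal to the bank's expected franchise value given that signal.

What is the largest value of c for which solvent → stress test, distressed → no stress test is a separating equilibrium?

Under separation: stress test → solvent (pays 289); no stress test → distressed (pays 241).
Distressed: 241 − 2 = 239 ≥ 289 − 79 = 210. Holds regardless of c. ✓
Solvent: 289 − c ≥ 241 − 15, so c ≤ 289 − 226 = 63.

63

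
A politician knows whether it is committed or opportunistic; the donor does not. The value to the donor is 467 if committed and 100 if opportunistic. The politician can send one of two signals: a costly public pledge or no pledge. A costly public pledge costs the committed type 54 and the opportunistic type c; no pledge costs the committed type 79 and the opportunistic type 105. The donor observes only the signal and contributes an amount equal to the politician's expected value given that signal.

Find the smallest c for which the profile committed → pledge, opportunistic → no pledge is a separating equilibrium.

472

Under separation: pledge → committed (pays 467); no pledge → opportunistic (pays 100).
Committed: 467 − 54 = 413 ≥ 100 − 79 = 21. Holds regardless of c. ✓
Opportunistic: 100 − 105 ≥ 467 − c, so c ≥ 467 − -5 = 472.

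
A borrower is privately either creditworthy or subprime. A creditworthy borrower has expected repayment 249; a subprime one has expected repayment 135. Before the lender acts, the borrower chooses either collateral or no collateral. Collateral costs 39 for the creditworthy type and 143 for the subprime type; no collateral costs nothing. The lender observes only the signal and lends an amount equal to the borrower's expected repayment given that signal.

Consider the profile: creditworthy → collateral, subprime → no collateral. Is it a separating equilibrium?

Yes

Under separation the lender infers type exactly: collateral → creditworthy (pays 249), no collateral → subprime (pays 135).
Creditworthy: collateral gives 249 − 39 = 210; no collateral gives 135 − 0 = 135. No deviation. ✓
Subprime: no collateral gives 135 − 0 = 135; collateral gives 249 − 143 = 106. No deviation. ✓
Neither type gains from mimicking the other.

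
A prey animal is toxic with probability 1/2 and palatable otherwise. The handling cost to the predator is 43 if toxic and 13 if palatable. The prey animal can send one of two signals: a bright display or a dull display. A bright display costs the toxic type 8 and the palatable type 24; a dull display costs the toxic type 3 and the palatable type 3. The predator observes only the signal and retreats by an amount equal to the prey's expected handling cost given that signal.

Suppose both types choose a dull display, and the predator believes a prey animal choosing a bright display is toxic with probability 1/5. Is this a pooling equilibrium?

At the pooled signal (dull display) the predator holds the prior 1/2 and pays 1/2·43 + 1/2·13 = 28. Off-path (bright display) belief 1/5 gives 1/5·43 + 4/5·13 = 19.
Toxic: dull display gives 28 − 3 = 25; bright display gives 19 − 8 = 11. Stays. ✓
Palatable: dull display gives 28 − 3 = 25; bright display gives 19 − 24 = -5. Stays. ✓

Yes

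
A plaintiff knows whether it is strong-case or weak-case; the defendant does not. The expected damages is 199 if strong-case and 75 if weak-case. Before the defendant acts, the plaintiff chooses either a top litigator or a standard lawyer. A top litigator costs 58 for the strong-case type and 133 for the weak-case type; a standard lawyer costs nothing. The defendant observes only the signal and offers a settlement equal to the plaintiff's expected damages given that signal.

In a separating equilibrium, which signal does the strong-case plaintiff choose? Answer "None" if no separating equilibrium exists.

Try strong-case → top litigator, weak-case → standard lawyer:
  If types separate, top litigator earns payment 199 and standard lawyer earns 75.
  Strong-case: top litigator gives 199 − 58 = 141; standard lawyer gives 75 − 0 = 75. No deviation. ✓
  Weak-case: standard lawyer gives 75 − 0 = 75; top litigator gives 199 − 133 = 66. No deviation. ✓
Both hold — the strong-case type sends top litigator.

top litigator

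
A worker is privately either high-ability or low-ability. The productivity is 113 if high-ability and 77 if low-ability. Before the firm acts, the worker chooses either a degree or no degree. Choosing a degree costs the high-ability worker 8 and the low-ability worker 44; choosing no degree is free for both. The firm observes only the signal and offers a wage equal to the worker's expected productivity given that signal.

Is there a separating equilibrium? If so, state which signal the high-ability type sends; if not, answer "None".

Try high-ability → degree, low-ability → no degree:
  Under separation the firm infers type exactly: degree → high-ability (pays 113), no degree → low-ability (pays 77).
  High-ability: degree gives 113 − 8 = 105; no degree gives 77 − 0 = 77. No deviation. ✓
  Low-ability: no degree gives 77 − 0 = 77; degree gives 113 − 44 = 69. No deviation. ✓
Both hold — the high-ability type sends degree.

degree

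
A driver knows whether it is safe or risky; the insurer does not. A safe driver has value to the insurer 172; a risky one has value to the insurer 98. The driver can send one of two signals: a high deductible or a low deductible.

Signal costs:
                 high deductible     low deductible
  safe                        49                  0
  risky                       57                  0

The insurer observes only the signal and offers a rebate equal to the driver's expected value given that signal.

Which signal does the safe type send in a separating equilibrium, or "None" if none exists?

None

Try safe → high deductible, risky → low deductible:
  If types separate, high deductible earns payment 172 and low deductible earns 98.
  Safe: high deductible gives 172 − 49 = 123; low deductible gives 98 − 0 = 98. No deviation. ✓
  Risky: low deductible gives 98 − 0 = 98; high deductible gives 172 − 57 = 115. Would deviate. ✗
Try safe → low deductible, risky → high deductible:
  If types separate, low deductible earns payment 172 and high deductible earns 98.
  Safe: low deductible gives 172 − 0 = 172; high deductible gives 98 − 49 = 49. No deviation. ✓
  Risky: high deductible gives 98 − 57 = 41; low deductible gives 172 − 0 = 172. Would deviate. ✗
Neither assignment is incentive-compatible.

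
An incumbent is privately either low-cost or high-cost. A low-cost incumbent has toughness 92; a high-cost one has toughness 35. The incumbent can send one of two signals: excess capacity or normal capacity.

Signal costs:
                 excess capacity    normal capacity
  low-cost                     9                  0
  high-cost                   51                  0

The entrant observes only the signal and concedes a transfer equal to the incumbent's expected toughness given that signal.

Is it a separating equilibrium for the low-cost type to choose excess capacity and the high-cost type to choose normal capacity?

No

Under separation the entrant infers type exactly: excess capacity → low-cost (pays 92), normal capacity → high-cost (pays 35).
Low-cost: excess capacity gives 92 − 9 = 83; normal capacity gives 35 − 0 = 35. No deviation. ✓
High-cost: normal capacity gives 35 − 0 = 35; excess capacity gives 92 − 51 = 41. Would deviate. ✗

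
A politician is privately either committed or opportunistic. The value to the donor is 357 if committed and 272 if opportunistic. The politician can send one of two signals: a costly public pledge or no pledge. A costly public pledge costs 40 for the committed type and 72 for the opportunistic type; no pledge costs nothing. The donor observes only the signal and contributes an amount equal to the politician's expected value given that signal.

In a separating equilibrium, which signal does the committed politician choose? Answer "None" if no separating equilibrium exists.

Try committed → pledge, opportunistic → no pledge:
  If types separate, pledge earns payment 357 and no pledge earns 272.
  Committed: pledge gives 357 − 40 = 317; no pledge gives 272 − 0 = 272. No deviation. ✓
  Opportunistic: no pledge gives 272 − 0 = 272; pledge gives 357 − 72 = 285. Would deviate. ✗
Try committed → no pledge, opportunistic → pledge:
  If types separate, no pledge earns payment 357 and pledge earns 272.
  Committed: no pledge gives 357 − 0 = 357; pledge gives 272 − 40 = 232. No deviation. ✓
  Opportunistic: pledge gives 272 − 72 = 200; no pledge gives 357 − 0 = 357. Would deviate. ✗
Neither assignment is incentive-compatible.

None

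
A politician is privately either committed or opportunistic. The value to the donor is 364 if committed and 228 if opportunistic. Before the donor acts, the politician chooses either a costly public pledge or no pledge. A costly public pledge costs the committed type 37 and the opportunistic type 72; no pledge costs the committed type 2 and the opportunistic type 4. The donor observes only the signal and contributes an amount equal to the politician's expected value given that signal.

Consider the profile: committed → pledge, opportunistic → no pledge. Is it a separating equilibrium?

If types separate, pledge earns payment 364 and no pledge earns 228.
Committed: pledge gives 364 − 37 = 327; no pledge gives 228 − 2 = 226. No deviation. ✓
Opportunistic: no pledge gives 228 − 4 = 224; pledge gives 364 − 72 = 292. Would deviate. ✗

No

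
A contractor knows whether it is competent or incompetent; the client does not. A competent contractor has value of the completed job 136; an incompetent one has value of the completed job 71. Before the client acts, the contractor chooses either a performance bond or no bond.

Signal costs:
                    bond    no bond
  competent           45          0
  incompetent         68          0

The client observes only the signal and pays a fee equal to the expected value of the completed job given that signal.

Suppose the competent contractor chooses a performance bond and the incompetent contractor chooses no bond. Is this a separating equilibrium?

If types separate, bond earns payment 136 and no bond earns 71.
Competent: bond gives 136 − 45 = 91; no bond gives 71 − 0 = 71. No deviation. ✓
Incompetent: no bond gives 71 − 0 = 71; bond gives 136 − 68 = 68. No deviation. ✓
Both incentive constraints hold.

Yes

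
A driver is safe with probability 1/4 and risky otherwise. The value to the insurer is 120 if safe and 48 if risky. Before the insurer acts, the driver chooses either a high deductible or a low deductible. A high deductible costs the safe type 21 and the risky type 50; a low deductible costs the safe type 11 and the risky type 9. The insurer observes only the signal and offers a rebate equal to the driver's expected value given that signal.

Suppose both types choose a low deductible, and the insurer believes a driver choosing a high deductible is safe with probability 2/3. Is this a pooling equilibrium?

No

At the pooled signal (low deductible) the insurer holds the prior 1/4 and pays 1/4·120 + 3/4·48 = 66. Off-path (high deductible) belief 2/3 gives 2/3·120 + 1/3·48 = 96.
Safe: low deductible gives 66 − 11 = 55; high deductible gives 96 − 21 = 75. Deviates. ✗
Risky: low deductible gives 66 − 9 = 57; high deductible gives 96 − 50 = 46. Stays. ✓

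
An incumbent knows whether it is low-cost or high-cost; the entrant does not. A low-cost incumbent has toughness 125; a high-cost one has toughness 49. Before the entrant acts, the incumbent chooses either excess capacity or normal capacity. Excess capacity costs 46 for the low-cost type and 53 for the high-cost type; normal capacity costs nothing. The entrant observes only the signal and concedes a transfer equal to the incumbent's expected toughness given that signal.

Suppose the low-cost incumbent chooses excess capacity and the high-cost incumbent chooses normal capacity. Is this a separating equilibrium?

No

If types separate, excess capacity earns payment 125 and normal capacity earns 49.
Low-cost: excess capacity gives 125 − 46 = 79; normal capacity gives 49 − 0 = 49. No deviation. ✓
High-cost: normal capacity gives 49 − 0 = 49; excess capacity gives 125 − 53 = 72. Would deviate. ✗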